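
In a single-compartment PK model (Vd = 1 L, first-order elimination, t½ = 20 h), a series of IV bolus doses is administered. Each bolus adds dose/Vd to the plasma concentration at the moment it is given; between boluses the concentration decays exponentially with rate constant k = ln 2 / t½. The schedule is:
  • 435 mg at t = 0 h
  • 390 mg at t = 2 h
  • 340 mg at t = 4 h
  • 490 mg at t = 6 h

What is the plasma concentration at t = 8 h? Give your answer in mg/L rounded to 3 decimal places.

k = ln 2 / 20 = 0.03466 per h
Dose 1 (435 mg at t=0 h): 435·exp(−0.03466·8) = 329.668 mg/L
Dose 2 (390 mg at t=2 h): 390·exp(−0.03466·6) = 316.778 mg/L
Dose 3 (340 mg at t=4 h): 340·exp(−0.03466·4) = 295.987 mg/L
Dose 4 (490 mg at t=6 h): 490·exp(−0.03466·2) = 457.186 mg/L
C(8) = 329.668 + 316.778 + 295.987 + 457.186 = 1399.620 mg/L

1399.620 mg/L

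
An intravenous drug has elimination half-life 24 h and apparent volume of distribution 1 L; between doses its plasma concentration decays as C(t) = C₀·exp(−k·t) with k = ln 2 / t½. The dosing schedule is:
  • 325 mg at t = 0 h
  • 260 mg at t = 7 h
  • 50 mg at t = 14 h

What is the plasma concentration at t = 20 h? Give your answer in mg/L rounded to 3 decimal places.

k = ln 2 / 24 = 0.02888 per h
Dose 1 (325 mg at t=0 h): 325·exp(−0.02888·20) = 182.400 mg/L
Dose 2 (260 mg at t=7 h): 260·exp(−0.02888·13) = 178.614 mg/L
Dose 3 (50 mg at t=14 h): 50·exp(−0.02888·6) = 42.045 mg/L
C(20) = 182.400 + 178.614 + 42.045 = 403.059 mg/L

403.059 mg/L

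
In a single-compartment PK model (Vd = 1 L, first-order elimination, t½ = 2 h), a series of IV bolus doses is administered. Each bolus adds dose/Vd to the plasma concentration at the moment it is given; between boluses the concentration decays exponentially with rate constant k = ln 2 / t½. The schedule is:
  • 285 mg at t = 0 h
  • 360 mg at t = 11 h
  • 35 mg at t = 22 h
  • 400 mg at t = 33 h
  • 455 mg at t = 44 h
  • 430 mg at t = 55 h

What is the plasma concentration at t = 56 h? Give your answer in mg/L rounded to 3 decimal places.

311.304 mg/L

k = ln 2 / 2 = 0.34657 per h
Dose 1 (285 mg at t=0 h): 285·exp(−0.34657·56) = 0.000 mg/L
Dose 2 (360 mg at t=11 h): 360·exp(−0.34657·45) = 0.000 mg/L
Dose 3 (35 mg at t=22 h): 35·exp(−0.34657·34) = 0.000 mg/L
Dose 4 (400 mg at t=33 h): 400·exp(−0.34657·23) = 0.138 mg/L
Dose 5 (455 mg at t=44 h): 455·exp(−0.34657·12) = 7.109 mg/L
Dose 6 (430 mg at t=55 h): 430·exp(−0.34657·1) = 304.056 mg/L
C(56) = 0.000 + 0.000 + 0.000 + 0.138 + 7.109 + 304.056 = 311.304 mg/L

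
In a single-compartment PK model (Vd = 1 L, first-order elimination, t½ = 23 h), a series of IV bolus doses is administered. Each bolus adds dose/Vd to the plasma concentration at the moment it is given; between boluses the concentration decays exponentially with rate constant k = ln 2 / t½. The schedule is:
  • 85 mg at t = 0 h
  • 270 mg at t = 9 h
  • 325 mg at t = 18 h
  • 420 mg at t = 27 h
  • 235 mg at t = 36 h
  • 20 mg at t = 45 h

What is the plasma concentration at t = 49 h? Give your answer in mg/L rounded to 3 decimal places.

620.958 mg/L

k = ln 2 / 23 = 0.03014 per h
Dose 1 (85 mg at t=0 h): 85·exp(−0.03014·49) = 19.413 mg/L
Dose 2 (270 mg at t=9 h): 270·exp(−0.03014·40) = 80.879 mg/L
Dose 3 (325 mg at t=18 h): 325·exp(−0.03014·31) = 127.687 mg/L
Dose 4 (420 mg at t=27 h): 420·exp(−0.03014·22) = 216.425 mg/L
Dose 5 (235 mg at t=36 h): 235·exp(−0.03014·13) = 158.826 mg/L
Dose 6 (20 mg at t=45 h): 20·exp(−0.03014·4) = 17.729 mg/L
C(49) = 19.413 + 80.879 + 127.687 + 216.425 + 158.826 + 17.729 = 620.958 mg/L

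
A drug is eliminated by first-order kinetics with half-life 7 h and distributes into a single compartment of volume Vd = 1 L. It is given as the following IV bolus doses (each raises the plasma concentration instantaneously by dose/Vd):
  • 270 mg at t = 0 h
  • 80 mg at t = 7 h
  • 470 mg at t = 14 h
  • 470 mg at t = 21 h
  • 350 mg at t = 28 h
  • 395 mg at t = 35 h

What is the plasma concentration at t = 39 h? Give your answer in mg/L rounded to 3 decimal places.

511.232 mg/L

k = ln 2 / 7 = 0.09902 per h
Dose 1 (270 mg at t=0 h): 270·exp(−0.09902·39) = 5.678 mg/L
Dose 2 (80 mg at t=7 h): 80·exp(−0.09902·32) = 3.365 mg/L
Dose 3 (470 mg at t=14 h): 470·exp(−0.09902·25) = 39.536 mg/L
Dose 4 (470 mg at t=21 h): 470·exp(−0.09902·18) = 79.072 mg/L
Dose 5 (350 mg at t=28 h): 350·exp(−0.09902·11) = 117.766 mg/L
Dose 6 (395 mg at t=35 h): 395·exp(−0.09902·4) = 265.815 mg/L
C(39) = 5.678 + 3.365 + 39.536 + 79.072 + 117.766 + 265.815 = 511.232 mg/L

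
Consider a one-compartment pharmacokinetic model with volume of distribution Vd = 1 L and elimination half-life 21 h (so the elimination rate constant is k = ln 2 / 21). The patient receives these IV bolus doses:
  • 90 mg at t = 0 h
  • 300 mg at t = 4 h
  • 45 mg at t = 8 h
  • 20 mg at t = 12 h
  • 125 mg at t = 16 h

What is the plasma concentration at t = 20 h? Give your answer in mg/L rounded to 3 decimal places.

k = ln 2 / 21 = 0.03301 per h
Dose 1 (90 mg at t=0 h): 90·exp(−0.03301·20) = 46.510 mg/L
Dose 2 (300 mg at t=4 h): 300·exp(−0.03301·16) = 176.915 mg/L
Dose 3 (45 mg at t=8 h): 45·exp(−0.03301·12) = 30.283 mg/L
Dose 4 (20 mg at t=12 h): 20·exp(−0.03301·8) = 15.359 mg/L
Dose 5 (125 mg at t=16 h): 125·exp(−0.03301·4) = 109.540 mg/L
C(20) = 46.510 + 176.915 + 30.283 + 15.359 + 109.540 = 378.606 mg/L

378.606 mg/L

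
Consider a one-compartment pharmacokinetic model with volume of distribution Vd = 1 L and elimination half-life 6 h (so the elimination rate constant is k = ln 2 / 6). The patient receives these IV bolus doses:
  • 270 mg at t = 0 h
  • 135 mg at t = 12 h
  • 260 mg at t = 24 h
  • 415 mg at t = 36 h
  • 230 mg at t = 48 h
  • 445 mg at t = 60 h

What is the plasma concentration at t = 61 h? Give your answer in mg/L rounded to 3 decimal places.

k = ln 2 / 6 = 0.11552 per h
Dose 1 (270 mg at t=0 h): 270·exp(−0.11552·61) = 0.235 mg/L
Dose 2 (135 mg at t=12 h): 135·exp(−0.11552·49) = 0.470 mg/L
Dose 3 (260 mg at t=24 h): 260·exp(−0.11552·37) = 3.619 mg/L
Dose 4 (415 mg at t=36 h): 415·exp(−0.11552·25) = 23.108 mg/L
Dose 5 (230 mg at t=48 h): 230·exp(−0.11552·13) = 51.227 mg/L
Dose 6 (445 mg at t=60 h): 445·exp(−0.11552·1) = 396.450 mg/L
C(61) = 0.235 + 0.470 + 3.619 + 23.108 + 51.227 + 396.450 = 475.108 mg/L

475.108 mg/L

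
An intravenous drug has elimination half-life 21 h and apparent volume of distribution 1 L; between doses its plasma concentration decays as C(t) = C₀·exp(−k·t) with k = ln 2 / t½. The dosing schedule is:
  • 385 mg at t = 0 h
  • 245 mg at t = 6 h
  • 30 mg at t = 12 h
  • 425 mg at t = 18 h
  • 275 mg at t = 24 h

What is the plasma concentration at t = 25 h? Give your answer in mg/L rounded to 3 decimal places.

k = ln 2 / 21 = 0.03301 per h
Dose 1 (385 mg at t=0 h): 385·exp(−0.03301·25) = 168.691 mg/L
Dose 2 (245 mg at t=6 h): 245·exp(−0.03301·19) = 130.860 mg/L
Dose 3 (30 mg at t=12 h): 30·exp(−0.03301·13) = 19.533 mg/L
Dose 4 (425 mg at t=18 h): 425·exp(−0.03301·7) = 337.323 mg/L
Dose 5 (275 mg at t=24 h): 275·exp(−0.03301·1) = 266.071 mg/L
C(25) = 168.691 + 130.860 + 19.533 + 337.323 + 266.071 = 922.478 mg/L

922.478 mg/L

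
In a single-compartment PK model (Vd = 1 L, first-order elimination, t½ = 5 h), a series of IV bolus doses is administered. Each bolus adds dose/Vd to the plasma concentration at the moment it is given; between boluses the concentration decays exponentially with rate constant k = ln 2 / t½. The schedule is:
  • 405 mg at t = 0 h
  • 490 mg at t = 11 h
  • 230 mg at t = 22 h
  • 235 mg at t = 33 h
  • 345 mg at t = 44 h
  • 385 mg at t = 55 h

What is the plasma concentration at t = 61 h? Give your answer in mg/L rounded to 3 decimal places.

k = ln 2 / 5 = 0.13863 per h
Dose 1 (405 mg at t=0 h): 405·exp(−0.13863·61) = 0.086 mg/L
Dose 2 (490 mg at t=11 h): 490·exp(−0.13863·50) = 0.479 mg/L
Dose 3 (230 mg at t=22 h): 230·exp(−0.13863·39) = 1.032 mg/L
Dose 4 (235 mg at t=33 h): 235·exp(−0.13863·28) = 4.845 mg/L
Dose 5 (345 mg at t=44 h): 345·exp(−0.13863·17) = 32.683 mg/L
Dose 6 (385 mg at t=55 h): 385·exp(−0.13863·6) = 167.581 mg/L
C(61) = 0.086 + 0.479 + 1.032 + 4.845 + 32.683 + 167.581 = 206.705 mg/L

206.705 mg/L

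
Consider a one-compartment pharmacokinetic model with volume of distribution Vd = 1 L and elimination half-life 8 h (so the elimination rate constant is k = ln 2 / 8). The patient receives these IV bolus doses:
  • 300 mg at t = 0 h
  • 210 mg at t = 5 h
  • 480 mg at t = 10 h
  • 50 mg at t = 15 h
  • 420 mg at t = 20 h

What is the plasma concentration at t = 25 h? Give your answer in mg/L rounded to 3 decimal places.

495.730 mg/L

k = ln 2 / 8 = 0.08664 per h
Dose 1 (300 mg at t=0 h): 300·exp(−0.08664·25) = 34.388 mg/L
Dose 2 (210 mg at t=5 h): 210·exp(−0.08664·20) = 37.123 mg/L
Dose 3 (480 mg at t=10 h): 480·exp(−0.08664·15) = 130.861 mg/L
Dose 4 (50 mg at t=15 h): 50·exp(−0.08664·10) = 21.022 mg/L
Dose 5 (420 mg at t=20 h): 420·exp(−0.08664·5) = 272.336 mg/L
C(25) = 34.388 + 37.123 + 130.861 + 21.022 + 272.336 = 495.730 mg/L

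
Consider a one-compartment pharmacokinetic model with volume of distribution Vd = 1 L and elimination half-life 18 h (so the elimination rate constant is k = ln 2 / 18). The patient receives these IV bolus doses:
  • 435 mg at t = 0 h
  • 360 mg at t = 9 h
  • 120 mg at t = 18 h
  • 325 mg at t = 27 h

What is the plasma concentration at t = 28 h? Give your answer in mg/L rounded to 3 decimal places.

k = ln 2 / 18 = 0.03851 per h
Dose 1 (435 mg at t=0 h): 435·exp(−0.03851·28) = 147.986 mg/L
Dose 2 (360 mg at t=9 h): 360·exp(−0.03851·19) = 173.200 mg/L
Dose 3 (120 mg at t=18 h): 120·exp(−0.03851·10) = 81.647 mg/L
Dose 4 (325 mg at t=27 h): 325·exp(−0.03851·1) = 312.723 mg/L
C(28) = 147.986 + 173.200 + 81.647 + 312.723 = 715.556 mg/L

715.556 mg/L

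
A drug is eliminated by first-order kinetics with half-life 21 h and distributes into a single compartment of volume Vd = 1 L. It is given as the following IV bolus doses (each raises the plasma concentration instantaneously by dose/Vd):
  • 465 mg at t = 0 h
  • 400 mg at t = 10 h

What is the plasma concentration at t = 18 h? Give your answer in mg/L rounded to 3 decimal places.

k = ln 2 / 21 = 0.03301 per h
Dose 1 (465 mg at t=0 h): 465·exp(−0.03301·18) = 256.701 mg/L
Dose 2 (400 mg at t=10 h): 400·exp(−0.03301·8) = 307.172 mg/L
C(18) = 256.701 + 307.172 = 563.873 mg/L

563.873 mg/L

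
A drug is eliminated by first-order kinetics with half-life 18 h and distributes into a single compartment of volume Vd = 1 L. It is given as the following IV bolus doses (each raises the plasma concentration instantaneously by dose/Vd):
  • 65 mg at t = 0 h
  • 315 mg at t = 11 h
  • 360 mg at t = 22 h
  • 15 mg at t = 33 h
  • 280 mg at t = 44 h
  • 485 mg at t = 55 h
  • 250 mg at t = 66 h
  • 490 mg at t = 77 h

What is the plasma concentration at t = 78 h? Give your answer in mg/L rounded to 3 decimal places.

976.021 mg/L

k = ln 2 / 18 = 0.03851 per h
Dose 1 (65 mg at t=0 h): 65·exp(−0.03851·78) = 3.224 mg/L
Dose 2 (315 mg at t=11 h): 315·exp(−0.03851·67) = 23.868 mg/L
Dose 3 (360 mg at t=22 h): 360·exp(−0.03851·56) = 41.664 mg/L
Dose 4 (15 mg at t=33 h): 15·exp(−0.03851·45) = 2.652 mg/L
Dose 5 (280 mg at t=44 h): 280·exp(−0.03851·34) = 75.604 mg/L
Dose 6 (485 mg at t=55 h): 485·exp(−0.03851·23) = 200.029 mg/L
Dose 7 (250 mg at t=66 h): 250·exp(−0.03851·12) = 157.490 mg/L
Dose 8 (490 mg at t=77 h): 490·exp(−0.03851·1) = 471.490 mg/L
C(78) = 3.224 + 23.868 + 41.664 + 2.652 + 75.604 + 200.029 + 157.490 + 471.490 = 976.021 mg/L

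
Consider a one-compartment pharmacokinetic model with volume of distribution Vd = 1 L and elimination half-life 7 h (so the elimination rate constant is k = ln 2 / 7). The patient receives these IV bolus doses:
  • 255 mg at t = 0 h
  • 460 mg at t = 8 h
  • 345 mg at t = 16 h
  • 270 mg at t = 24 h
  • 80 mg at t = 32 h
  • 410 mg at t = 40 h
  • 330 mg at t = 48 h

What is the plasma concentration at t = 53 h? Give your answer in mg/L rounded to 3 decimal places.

355.116 mg/L

k = ln 2 / 7 = 0.09902 per h
Dose 1 (255 mg at t=0 h): 255·exp(−0.09902·53) = 1.341 mg/L
Dose 2 (460 mg at t=8 h): 460·exp(−0.09902·45) = 5.340 mg/L
Dose 3 (345 mg at t=16 h): 345·exp(−0.09902·37) = 8.844 mg/L
Dose 4 (270 mg at t=24 h): 270·exp(−0.09902·29) = 15.284 mg/L
Dose 5 (80 mg at t=32 h): 80·exp(−0.09902·21) = 10.000 mg/L
Dose 6 (410 mg at t=40 h): 410·exp(−0.09902·13) = 113.169 mg/L
Dose 7 (330 mg at t=48 h): 330·exp(−0.09902·5) = 201.137 mg/L
C(53) = 1.341 + 5.340 + 8.844 + 15.284 + 10.000 + 113.169 + 201.137 = 355.116 mg/L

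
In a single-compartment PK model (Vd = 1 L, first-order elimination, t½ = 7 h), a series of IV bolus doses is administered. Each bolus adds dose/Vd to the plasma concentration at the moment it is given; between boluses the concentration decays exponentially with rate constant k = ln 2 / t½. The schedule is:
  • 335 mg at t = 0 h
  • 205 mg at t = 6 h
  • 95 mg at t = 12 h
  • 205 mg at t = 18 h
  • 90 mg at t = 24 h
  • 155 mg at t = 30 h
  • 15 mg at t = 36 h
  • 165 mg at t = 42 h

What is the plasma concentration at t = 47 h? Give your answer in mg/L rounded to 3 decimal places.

164.936 mg/L

k = ln 2 / 7 = 0.09902 per h
Dose 1 (335 mg at t=0 h): 335·exp(−0.09902·47) = 3.190 mg/L
Dose 2 (205 mg at t=6 h): 205·exp(−0.09902·41) = 3.537 mg/L
Dose 3 (95 mg at t=12 h): 95·exp(−0.09902·35) = 2.969 mg/L
Dose 4 (205 mg at t=18 h): 205·exp(−0.09902·29) = 11.605 mg/L
Dose 5 (90 mg at t=24 h): 90·exp(−0.09902·23) = 9.229 mg/L
Dose 6 (155 mg at t=30 h): 155·exp(−0.09902·17) = 28.791 mg/L
Dose 7 (15 mg at t=36 h): 15·exp(−0.09902·11) = 5.047 mg/L
Dose 8 (165 mg at t=42 h): 165·exp(−0.09902·5) = 100.569 mg/L
C(47) = 3.190 + 3.537 + 2.969 + 11.605 + 9.229 + 28.791 + 5.047 + 100.569 = 164.936 mg/L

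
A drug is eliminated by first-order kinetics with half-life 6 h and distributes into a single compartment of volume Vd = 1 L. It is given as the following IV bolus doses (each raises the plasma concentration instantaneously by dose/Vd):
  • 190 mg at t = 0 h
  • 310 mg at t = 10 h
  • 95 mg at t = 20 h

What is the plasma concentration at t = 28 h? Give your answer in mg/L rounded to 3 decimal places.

83.932 mg/L

k = ln 2 / 6 = 0.11552 per h
Dose 1 (190 mg at t=0 h): 190·exp(−0.11552·28) = 7.481 mg/L
Dose 2 (310 mg at t=10 h): 310·exp(−0.11552·18) = 38.750 mg/L
Dose 3 (95 mg at t=20 h): 95·exp(−0.11552·8) = 37.701 mg/L
C(28) = 7.481 + 38.750 + 37.701 = 83.932 mg/L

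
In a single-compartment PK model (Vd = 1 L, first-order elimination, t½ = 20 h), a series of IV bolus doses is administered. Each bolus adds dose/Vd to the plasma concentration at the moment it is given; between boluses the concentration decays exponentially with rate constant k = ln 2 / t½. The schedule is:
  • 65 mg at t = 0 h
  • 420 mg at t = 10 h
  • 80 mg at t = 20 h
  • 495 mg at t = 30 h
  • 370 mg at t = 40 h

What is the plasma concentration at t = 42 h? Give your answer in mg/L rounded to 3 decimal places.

k = ln 2 / 20 = 0.03466 per h
Dose 1 (65 mg at t=0 h): 65·exp(−0.03466·42) = 15.162 mg/L
Dose 2 (420 mg at t=10 h): 420·exp(−0.03466·32) = 138.548 mg/L
Dose 3 (80 mg at t=20 h): 80·exp(−0.03466·22) = 37.321 mg/L
Dose 4 (495 mg at t=30 h): 495·exp(−0.03466·12) = 326.578 mg/L
Dose 5 (370 mg at t=40 h): 370·exp(−0.03466·2) = 345.222 mg/L
C(42) = 15.162 + 138.548 + 37.321 + 326.578 + 345.222 = 862.832 mg/L

862.832 mg/L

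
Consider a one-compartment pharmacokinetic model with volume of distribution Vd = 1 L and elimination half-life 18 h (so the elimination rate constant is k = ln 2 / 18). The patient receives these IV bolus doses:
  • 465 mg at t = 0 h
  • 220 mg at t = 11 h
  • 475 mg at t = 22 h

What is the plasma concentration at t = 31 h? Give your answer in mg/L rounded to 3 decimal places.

k = ln 2 / 18 = 0.03851 per h
Dose 1 (465 mg at t=0 h): 465·exp(−0.03851·31) = 140.933 mg/L
Dose 2 (220 mg at t=11 h): 220·exp(−0.03851·20) = 101.846 mg/L
Dose 3 (475 mg at t=22 h): 475·exp(−0.03851·9) = 335.876 mg/L
C(31) = 140.933 + 101.846 + 335.876 = 578.655 mg/L

578.655 mg/L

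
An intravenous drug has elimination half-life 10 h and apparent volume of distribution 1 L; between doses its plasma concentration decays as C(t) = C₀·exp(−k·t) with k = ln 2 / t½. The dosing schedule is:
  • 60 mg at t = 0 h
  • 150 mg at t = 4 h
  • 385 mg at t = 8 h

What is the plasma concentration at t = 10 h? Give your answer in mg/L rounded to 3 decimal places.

k = ln 2 / 10 = 0.06931 per h
Dose 1 (60 mg at t=0 h): 60·exp(−0.06931·10) = 30.000 mg/L
Dose 2 (150 mg at t=4 h): 150·exp(−0.06931·6) = 98.963 mg/L
Dose 3 (385 mg at t=8 h): 385·exp(−0.06931·2) = 335.162 mg/L
C(10) = 30.000 + 98.963 + 335.162 = 464.125 mg/L

464.125 mg/L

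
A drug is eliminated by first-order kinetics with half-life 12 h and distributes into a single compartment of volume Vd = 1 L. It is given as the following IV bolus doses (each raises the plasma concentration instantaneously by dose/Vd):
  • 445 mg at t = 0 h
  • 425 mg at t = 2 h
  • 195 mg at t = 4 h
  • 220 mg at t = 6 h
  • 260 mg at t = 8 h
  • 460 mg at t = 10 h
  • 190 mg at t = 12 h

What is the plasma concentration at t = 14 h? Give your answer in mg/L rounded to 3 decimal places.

1376.977 mg/L

k = ln 2 / 12 = 0.05776 per h
Dose 1 (445 mg at t=0 h): 445·exp(−0.05776·14) = 198.225 mg/L
Dose 2 (425 mg at t=2 h): 425·exp(−0.05776·12) = 212.500 mg/L
Dose 3 (195 mg at t=4 h): 195·exp(−0.05776·10) = 109.440 mg/L
Dose 4 (220 mg at t=6 h): 220·exp(−0.05776·8) = 138.591 mg/L
Dose 5 (260 mg at t=8 h): 260·exp(−0.05776·6) = 183.848 mg/L
Dose 6 (460 mg at t=10 h): 460·exp(−0.05776·4) = 365.102 mg/L
Dose 7 (190 mg at t=12 h): 190·exp(−0.05776·2) = 169.271 mg/L
C(14) = 198.225 + 212.500 + 109.440 + 138.591 + 183.848 + 365.102 + 169.271 = 1376.977 mg/L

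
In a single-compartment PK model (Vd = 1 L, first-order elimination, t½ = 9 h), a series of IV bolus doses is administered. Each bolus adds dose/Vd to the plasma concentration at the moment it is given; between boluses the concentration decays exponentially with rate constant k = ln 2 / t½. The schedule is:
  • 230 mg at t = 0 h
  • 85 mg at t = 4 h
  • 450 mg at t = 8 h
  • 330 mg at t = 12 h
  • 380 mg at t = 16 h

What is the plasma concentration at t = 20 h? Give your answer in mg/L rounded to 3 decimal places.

710.122 mg/L

k = ln 2 / 9 = 0.07702 per h
Dose 1 (230 mg at t=0 h): 230·exp(−0.07702·20) = 49.292 mg/L
Dose 2 (85 mg at t=4 h): 85·exp(−0.07702·16) = 24.789 mg/L
Dose 3 (450 mg at t=8 h): 450·exp(−0.07702·12) = 178.583 mg/L
Dose 4 (330 mg at t=12 h): 330·exp(−0.07702·8) = 178.210 mg/L
Dose 5 (380 mg at t=16 h): 380·exp(−0.07702·4) = 279.250 mg/L
C(20) = 49.292 + 24.789 + 178.583 + 178.210 + 279.250 = 710.122 mg/L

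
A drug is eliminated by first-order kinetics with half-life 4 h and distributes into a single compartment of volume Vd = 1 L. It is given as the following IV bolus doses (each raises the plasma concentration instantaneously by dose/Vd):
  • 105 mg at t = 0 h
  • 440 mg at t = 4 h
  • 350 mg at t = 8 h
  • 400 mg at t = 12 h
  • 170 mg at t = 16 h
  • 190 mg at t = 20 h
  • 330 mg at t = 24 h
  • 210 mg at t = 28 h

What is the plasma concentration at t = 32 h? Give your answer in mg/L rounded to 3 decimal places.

243.691 mg/L

k = ln 2 / 4 = 0.17329 per h
Dose 1 (105 mg at t=0 h): 105·exp(−0.17329·32) = 0.410 mg/L
Dose 2 (440 mg at t=4 h): 440·exp(−0.17329·28) = 3.438 mg/L
Dose 3 (350 mg at t=8 h): 350·exp(−0.17329·24) = 5.469 mg/L
Dose 4 (400 mg at t=12 h): 400·exp(−0.17329·20) = 12.500 mg/L
Dose 5 (170 mg at t=16 h): 170·exp(−0.17329·16) = 10.625 mg/L
Dose 6 (190 mg at t=20 h): 190·exp(−0.17329·12) = 23.750 mg/L
Dose 7 (330 mg at t=24 h): 330·exp(−0.17329·8) = 82.500 mg/L
Dose 8 (210 mg at t=28 h): 210·exp(−0.17329·4) = 105.000 mg/L
C(32) = 0.410 + 3.438 + 5.469 + 12.500 + 10.625 + 23.750 + 82.500 + 105.000 = 243.691 mg/L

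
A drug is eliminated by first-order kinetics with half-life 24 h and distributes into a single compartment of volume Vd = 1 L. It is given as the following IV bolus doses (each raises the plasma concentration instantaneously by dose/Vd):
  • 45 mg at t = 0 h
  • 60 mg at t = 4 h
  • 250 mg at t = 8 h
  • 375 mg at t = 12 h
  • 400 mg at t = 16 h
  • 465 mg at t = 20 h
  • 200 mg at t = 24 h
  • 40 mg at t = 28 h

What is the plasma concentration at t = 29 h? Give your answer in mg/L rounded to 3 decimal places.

k = ln 2 / 24 = 0.02888 per h
Dose 1 (45 mg at t=0 h): 45·exp(−0.02888·29) = 19.475 mg/L
Dose 2 (60 mg at t=4 h): 60·exp(−0.02888·25) = 29.146 mg/L
Dose 3 (250 mg at t=8 h): 250·exp(−0.02888·21) = 136.313 mg/L
Dose 4 (375 mg at t=12 h): 375·exp(−0.02888·17) = 229.510 mg/L
Dose 5 (400 mg at t=16 h): 400·exp(−0.02888·13) = 274.791 mg/L
Dose 6 (465 mg at t=20 h): 465·exp(−0.02888·9) = 358.564 mg/L
Dose 7 (200 mg at t=24 h): 200·exp(−0.02888·5) = 173.107 mg/L
Dose 8 (40 mg at t=28 h): 40·exp(−0.02888·1) = 38.861 mg/L
C(29) = 19.475 + 29.146 + 136.313 + 229.510 + 274.791 + 358.564 + 173.107 + 38.861 = 1259.767 mg/L

1259.767 mg/L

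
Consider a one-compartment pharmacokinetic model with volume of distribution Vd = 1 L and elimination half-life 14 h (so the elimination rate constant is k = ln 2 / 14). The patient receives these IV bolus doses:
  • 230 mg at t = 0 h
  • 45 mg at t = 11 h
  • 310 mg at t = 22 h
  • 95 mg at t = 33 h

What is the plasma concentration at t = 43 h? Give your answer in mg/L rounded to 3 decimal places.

k = ln 2 / 14 = 0.04951 per h
Dose 1 (230 mg at t=0 h): 230·exp(−0.04951·43) = 27.361 mg/L
Dose 2 (45 mg at t=11 h): 45·exp(−0.04951·32) = 9.229 mg/L
Dose 3 (310 mg at t=22 h): 310·exp(−0.04951·21) = 109.602 mg/L
Dose 4 (95 mg at t=33 h): 95·exp(−0.04951·10) = 57.903 mg/L
C(43) = 27.361 + 9.229 + 109.602 + 57.903 = 204.095 mg/L

204.095 mg/L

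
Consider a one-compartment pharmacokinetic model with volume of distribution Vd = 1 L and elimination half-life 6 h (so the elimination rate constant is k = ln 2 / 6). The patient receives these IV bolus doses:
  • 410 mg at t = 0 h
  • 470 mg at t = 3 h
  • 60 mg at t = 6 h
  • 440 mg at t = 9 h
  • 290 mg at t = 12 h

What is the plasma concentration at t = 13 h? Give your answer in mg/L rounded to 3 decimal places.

k = ln 2 / 6 = 0.11552 per h
Dose 1 (410 mg at t=0 h): 410·exp(−0.11552·13) = 91.317 mg/L
Dose 2 (470 mg at t=3 h): 470·exp(−0.11552·10) = 148.041 mg/L
Dose 3 (60 mg at t=6 h): 60·exp(−0.11552·7) = 26.727 mg/L
Dose 4 (440 mg at t=9 h): 440·exp(−0.11552·4) = 277.183 mg/L
Dose 5 (290 mg at t=12 h): 290·exp(−0.11552·1) = 258.361 mg/L
C(13) = 91.317 + 148.041 + 26.727 + 277.183 + 258.361 = 801.628 mg/L

801.628 mg/L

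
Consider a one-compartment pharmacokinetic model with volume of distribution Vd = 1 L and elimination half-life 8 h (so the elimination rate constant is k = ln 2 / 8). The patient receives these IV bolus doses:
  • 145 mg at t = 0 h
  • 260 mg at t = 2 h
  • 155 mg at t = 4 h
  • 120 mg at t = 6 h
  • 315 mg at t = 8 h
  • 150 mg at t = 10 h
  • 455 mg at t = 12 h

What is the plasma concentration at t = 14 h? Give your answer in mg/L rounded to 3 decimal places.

k = ln 2 / 8 = 0.08664 per h
Dose 1 (145 mg at t=0 h): 145·exp(−0.08664·14) = 43.109 mg/L
Dose 2 (260 mg at t=2 h): 260·exp(−0.08664·12) = 91.924 mg/L
Dose 3 (155 mg at t=4 h): 155·exp(−0.08664·10) = 65.169 mg/L
Dose 4 (120 mg at t=6 h): 120·exp(−0.08664·8) = 60.000 mg/L
Dose 5 (315 mg at t=8 h): 315·exp(−0.08664·6) = 187.300 mg/L
Dose 6 (150 mg at t=10 h): 150·exp(−0.08664·4) = 106.066 mg/L
Dose 7 (455 mg at t=12 h): 455·exp(−0.08664·2) = 382.608 mg/L
C(14) = 43.109 + 91.924 + 65.169 + 60.000 + 187.300 + 106.066 + 382.608 = 936.176 mg/L

936.176 mg/L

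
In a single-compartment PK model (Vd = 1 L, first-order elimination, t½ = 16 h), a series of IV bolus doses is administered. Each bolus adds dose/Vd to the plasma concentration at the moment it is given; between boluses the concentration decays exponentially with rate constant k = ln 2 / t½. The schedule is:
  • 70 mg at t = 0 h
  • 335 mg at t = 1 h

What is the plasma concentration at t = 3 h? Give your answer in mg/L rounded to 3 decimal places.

k = ln 2 / 16 = 0.04332 per h
Dose 1 (70 mg at t=0 h): 70·exp(−0.04332·3) = 61.469 mg/L
Dose 2 (335 mg at t=1 h): 335·exp(−0.04332·2) = 307.196 mg/L
C(3) = 61.469 + 307.196 = 368.665 mg/L

368.665 mg/L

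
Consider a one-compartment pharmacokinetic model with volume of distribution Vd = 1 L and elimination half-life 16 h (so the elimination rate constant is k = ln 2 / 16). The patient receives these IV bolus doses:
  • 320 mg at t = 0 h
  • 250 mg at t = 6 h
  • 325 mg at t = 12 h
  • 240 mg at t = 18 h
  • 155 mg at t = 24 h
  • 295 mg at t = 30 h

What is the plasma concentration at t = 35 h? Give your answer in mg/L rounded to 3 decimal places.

k = ln 2 / 16 = 0.04332 per h
Dose 1 (320 mg at t=0 h): 320·exp(−0.04332·35) = 70.250 mg/L
Dose 2 (250 mg at t=6 h): 250·exp(−0.04332·29) = 71.174 mg/L
Dose 3 (325 mg at t=12 h): 325·exp(−0.04332·23) = 119.992 mg/L
Dose 4 (240 mg at t=18 h): 240·exp(−0.04332·17) = 114.912 mg/L
Dose 5 (155 mg at t=24 h): 155·exp(−0.04332·11) = 96.244 mg/L
Dose 6 (295 mg at t=30 h): 295·exp(−0.04332·5) = 237.547 mg/L
C(35) = 70.250 + 71.174 + 119.992 + 114.912 + 96.244 + 237.547 = 710.120 mg/L

710.120 mg/L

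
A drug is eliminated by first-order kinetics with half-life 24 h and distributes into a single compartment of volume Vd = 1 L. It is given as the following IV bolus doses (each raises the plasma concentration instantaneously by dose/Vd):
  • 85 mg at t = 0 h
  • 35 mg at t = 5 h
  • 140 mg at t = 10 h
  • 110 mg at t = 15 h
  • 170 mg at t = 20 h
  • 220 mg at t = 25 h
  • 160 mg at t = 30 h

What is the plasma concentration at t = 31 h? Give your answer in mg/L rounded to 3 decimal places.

k = ln 2 / 24 = 0.02888 per h
Dose 1 (85 mg at t=0 h): 85·exp(−0.02888·31) = 34.721 mg/L
Dose 2 (35 mg at t=5 h): 35·exp(−0.02888·26) = 16.518 mg/L
Dose 3 (140 mg at t=10 h): 140·exp(−0.02888·21) = 76.336 mg/L
Dose 4 (110 mg at t=15 h): 110·exp(−0.02888·16) = 69.296 mg/L
Dose 5 (170 mg at t=20 h): 170·exp(−0.02888·11) = 123.731 mg/L
Dose 6 (220 mg at t=25 h): 220·exp(−0.02888·6) = 184.997 mg/L
Dose 7 (160 mg at t=30 h): 160·exp(−0.02888·1) = 155.445 mg/L
C(31) = 34.721 + 16.518 + 76.336 + 69.296 + 123.731 + 184.997 + 155.445 = 661.043 mg/L

661.043 mg/L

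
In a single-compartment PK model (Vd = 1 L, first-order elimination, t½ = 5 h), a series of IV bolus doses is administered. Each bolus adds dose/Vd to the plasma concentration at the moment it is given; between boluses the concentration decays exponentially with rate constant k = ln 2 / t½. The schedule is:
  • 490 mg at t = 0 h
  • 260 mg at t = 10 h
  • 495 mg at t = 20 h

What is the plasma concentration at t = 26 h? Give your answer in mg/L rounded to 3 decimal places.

k = ln 2 / 5 = 0.13863 per h
Dose 1 (490 mg at t=0 h): 490·exp(−0.13863·26) = 13.330 mg/L
Dose 2 (260 mg at t=10 h): 260·exp(−0.13863·16) = 28.293 mg/L
Dose 3 (495 mg at t=20 h): 495·exp(−0.13863·6) = 215.461 mg/L
C(26) = 13.330 + 28.293 + 215.461 = 257.084 mg/L

257.084 mg/L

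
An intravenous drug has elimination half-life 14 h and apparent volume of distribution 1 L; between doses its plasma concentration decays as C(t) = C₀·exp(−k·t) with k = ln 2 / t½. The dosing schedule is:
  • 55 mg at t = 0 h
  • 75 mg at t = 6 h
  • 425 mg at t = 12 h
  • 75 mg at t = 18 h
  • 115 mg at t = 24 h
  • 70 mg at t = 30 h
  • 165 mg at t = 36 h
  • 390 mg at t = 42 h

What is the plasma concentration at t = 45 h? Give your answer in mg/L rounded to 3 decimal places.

635.265 mg/L

k = ln 2 / 14 = 0.04951 per h
Dose 1 (55 mg at t=0 h): 55·exp(−0.04951·45) = 5.926 mg/L
Dose 2 (75 mg at t=6 h): 75·exp(−0.04951·39) = 10.876 mg/L
Dose 3 (425 mg at t=12 h): 425·exp(−0.04951·33) = 82.950 mg/L
Dose 4 (75 mg at t=18 h): 75·exp(−0.04951·27) = 19.702 mg/L
Dose 5 (115 mg at t=24 h): 115·exp(−0.04951·21) = 40.659 mg/L
Dose 6 (70 mg at t=30 h): 70·exp(−0.04951·15) = 33.309 mg/L
Dose 7 (165 mg at t=36 h): 165·exp(−0.04951·9) = 105.673 mg/L
Dose 8 (390 mg at t=42 h): 390·exp(−0.04951·3) = 336.169 mg/L
C(45) = 5.926 + 10.876 + 82.950 + 19.702 + 40.659 + 33.309 + 105.673 + 336.169 = 635.265 mg/L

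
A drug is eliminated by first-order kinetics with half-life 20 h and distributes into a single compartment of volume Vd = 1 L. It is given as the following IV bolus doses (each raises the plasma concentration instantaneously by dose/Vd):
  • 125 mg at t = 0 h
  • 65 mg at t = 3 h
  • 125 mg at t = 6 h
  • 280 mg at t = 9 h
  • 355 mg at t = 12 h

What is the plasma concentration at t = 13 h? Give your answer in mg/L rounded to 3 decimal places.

810.357 mg/L

k = ln 2 / 20 = 0.03466 per h
Dose 1 (125 mg at t=0 h): 125·exp(−0.03466·13) = 79.660 mg/L
Dose 2 (65 mg at t=3 h): 65·exp(−0.03466·10) = 45.962 mg/L
Dose 3 (125 mg at t=6 h): 125·exp(−0.03466·7) = 98.073 mg/L
Dose 4 (280 mg at t=9 h): 280·exp(−0.03466·4) = 243.754 mg/L
Dose 5 (355 mg at t=12 h): 355·exp(−0.03466·1) = 342.907 mg/L
C(13) = 79.660 + 45.962 + 98.073 + 243.754 + 342.907 = 810.357 mg/L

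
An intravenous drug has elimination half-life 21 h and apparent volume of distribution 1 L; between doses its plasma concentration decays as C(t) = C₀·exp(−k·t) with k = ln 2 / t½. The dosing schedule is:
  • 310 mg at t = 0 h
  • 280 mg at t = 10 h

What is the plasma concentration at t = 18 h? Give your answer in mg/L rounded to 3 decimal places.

386.154 mg/L

k = ln 2 / 21 = 0.03301 per h
Dose 1 (310 mg at t=0 h): 310·exp(−0.03301·18) = 171.134 mg/L
Dose 2 (280 mg at t=10 h): 280·exp(−0.03301·8) = 215.021 mg/L
C(18) = 171.134 + 215.021 = 386.154 mg/L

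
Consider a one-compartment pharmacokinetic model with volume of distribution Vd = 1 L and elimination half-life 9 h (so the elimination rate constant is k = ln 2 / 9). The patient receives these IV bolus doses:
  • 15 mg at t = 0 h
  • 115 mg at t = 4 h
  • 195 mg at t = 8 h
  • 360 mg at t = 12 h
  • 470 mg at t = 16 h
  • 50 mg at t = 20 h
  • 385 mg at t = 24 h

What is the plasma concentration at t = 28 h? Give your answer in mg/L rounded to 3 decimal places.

k = ln 2 / 9 = 0.07702 per h
Dose 1 (15 mg at t=0 h): 15·exp(−0.07702·28) = 1.736 mg/L
Dose 2 (115 mg at t=4 h): 115·exp(−0.07702·24) = 18.111 mg/L
Dose 3 (195 mg at t=8 h): 195·exp(−0.07702·20) = 41.791 mg/L
Dose 4 (360 mg at t=12 h): 360·exp(−0.07702·16) = 104.988 mg/L
Dose 5 (470 mg at t=16 h): 470·exp(−0.07702·12) = 186.520 mg/L
Dose 6 (50 mg at t=20 h): 50·exp(−0.07702·8) = 27.001 mg/L
Dose 7 (385 mg at t=24 h): 385·exp(−0.07702·4) = 282.924 mg/L
C(28) = 1.736 + 18.111 + 41.791 + 104.988 + 186.520 + 27.001 + 282.924 = 663.071 mg/L

663.071 mg/L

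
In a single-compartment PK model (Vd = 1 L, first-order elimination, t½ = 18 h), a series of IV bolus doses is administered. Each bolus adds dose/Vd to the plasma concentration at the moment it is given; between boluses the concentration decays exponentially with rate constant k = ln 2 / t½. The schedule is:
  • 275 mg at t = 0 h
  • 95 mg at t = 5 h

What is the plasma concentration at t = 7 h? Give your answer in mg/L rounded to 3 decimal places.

297.980 mg/L

k = ln 2 / 18 = 0.03851 per h
Dose 1 (275 mg at t=0 h): 275·exp(−0.03851·7) = 210.022 mg/L
Dose 2 (95 mg at t=5 h): 95·exp(−0.03851·2) = 87.958 mg/L
C(7) = 210.022 + 87.958 = 297.980 mg/L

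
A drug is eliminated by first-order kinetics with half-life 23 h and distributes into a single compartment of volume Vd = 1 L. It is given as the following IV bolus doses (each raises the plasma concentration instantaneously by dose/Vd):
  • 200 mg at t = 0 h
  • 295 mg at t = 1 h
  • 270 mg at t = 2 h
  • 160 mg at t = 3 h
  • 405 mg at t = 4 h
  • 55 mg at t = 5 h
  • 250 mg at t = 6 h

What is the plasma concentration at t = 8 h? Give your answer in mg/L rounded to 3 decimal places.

k = ln 2 / 23 = 0.03014 per h
Dose 1 (200 mg at t=0 h): 200·exp(−0.03014·8) = 157.153 mg/L
Dose 2 (295 mg at t=1 h): 295·exp(−0.03014·7) = 238.893 mg/L
Dose 3 (270 mg at t=2 h): 270·exp(−0.03014·6) = 225.338 mg/L
Dose 4 (160 mg at t=3 h): 160·exp(−0.03014·5) = 137.619 mg/L
Dose 5 (405 mg at t=4 h): 405·exp(−0.03014·4) = 359.006 mg/L
Dose 6 (55 mg at t=5 h): 55·exp(−0.03014·3) = 50.246 mg/L
Dose 7 (250 mg at t=6 h): 250·exp(−0.03014·2) = 235.377 mg/L
C(8) = 157.153 + 238.893 + 225.338 + 137.619 + 359.006 + 50.246 + 235.377 = 1403.632 mg/L

1403.632 mg/L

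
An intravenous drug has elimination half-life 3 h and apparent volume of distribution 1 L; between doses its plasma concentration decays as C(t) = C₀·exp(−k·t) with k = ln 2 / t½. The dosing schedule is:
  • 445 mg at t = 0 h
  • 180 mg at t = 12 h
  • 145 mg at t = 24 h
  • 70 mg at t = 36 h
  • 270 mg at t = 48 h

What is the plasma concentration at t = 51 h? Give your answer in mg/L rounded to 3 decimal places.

k = ln 2 / 3 = 0.23105 per h
Dose 1 (445 mg at t=0 h): 445·exp(−0.23105·51) = 0.003 mg/L
Dose 2 (180 mg at t=12 h): 180·exp(−0.23105·39) = 0.022 mg/L
Dose 3 (145 mg at t=24 h): 145·exp(−0.23105·27) = 0.283 mg/L
Dose 4 (70 mg at t=36 h): 70·exp(−0.23105·15) = 2.188 mg/L
Dose 5 (270 mg at t=48 h): 270·exp(−0.23105·3) = 135.000 mg/L
C(51) = 0.003 + 0.022 + 0.283 + 2.188 + 135.000 = 137.496 mg/L

137.496 mg/L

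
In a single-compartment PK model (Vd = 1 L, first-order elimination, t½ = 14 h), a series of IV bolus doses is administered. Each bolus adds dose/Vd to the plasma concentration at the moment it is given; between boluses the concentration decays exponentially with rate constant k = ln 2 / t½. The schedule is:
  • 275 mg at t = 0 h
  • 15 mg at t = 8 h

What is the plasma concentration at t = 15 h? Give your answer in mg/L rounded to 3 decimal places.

141.465 mg/L

k = ln 2 / 14 = 0.04951 per h
Dose 1 (275 mg at t=0 h): 275·exp(−0.04951·15) = 130.858 mg/L
Dose 2 (15 mg at t=8 h): 15·exp(−0.04951·7) = 10.607 mg/L
C(15) = 130.858 + 10.607 = 141.465 mg/L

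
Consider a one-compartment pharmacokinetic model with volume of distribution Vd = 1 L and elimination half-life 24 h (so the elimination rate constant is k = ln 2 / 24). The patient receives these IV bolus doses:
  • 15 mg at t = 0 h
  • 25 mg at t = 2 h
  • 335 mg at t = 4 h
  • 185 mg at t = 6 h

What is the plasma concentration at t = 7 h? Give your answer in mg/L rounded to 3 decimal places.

k = ln 2 / 24 = 0.02888 per h
Dose 1 (15 mg at t=0 h): 15·exp(−0.02888·7) = 12.254 mg/L
Dose 2 (25 mg at t=2 h): 25·exp(−0.02888·5) = 21.638 mg/L
Dose 3 (335 mg at t=4 h): 335·exp(−0.02888·3) = 307.196 mg/L
Dose 4 (185 mg at t=6 h): 185·exp(−0.02888·1) = 179.733 mg/L
C(7) = 12.254 + 21.638 + 307.196 + 179.733 = 520.823 mg/L

520.823 mg/L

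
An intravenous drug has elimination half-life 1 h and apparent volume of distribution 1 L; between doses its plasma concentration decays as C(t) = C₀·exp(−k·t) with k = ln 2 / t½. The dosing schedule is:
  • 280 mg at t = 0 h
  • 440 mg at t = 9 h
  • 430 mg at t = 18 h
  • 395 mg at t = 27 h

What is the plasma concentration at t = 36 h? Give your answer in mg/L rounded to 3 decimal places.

0.773 mg/L

k = ln 2 / 1 = 0.69315 per h
Dose 1 (280 mg at t=0 h): 280·exp(−0.69315·36) = 0.000 mg/L
Dose 2 (440 mg at t=9 h): 440·exp(−0.69315·27) = 0.000 mg/L
Dose 3 (430 mg at t=18 h): 430·exp(−0.69315·18) = 0.002 mg/L
Dose 4 (395 mg at t=27 h): 395·exp(−0.69315·9) = 0.771 mg/L
C(36) = 0.000 + 0.000 + 0.002 + 0.771 = 0.773 mg/L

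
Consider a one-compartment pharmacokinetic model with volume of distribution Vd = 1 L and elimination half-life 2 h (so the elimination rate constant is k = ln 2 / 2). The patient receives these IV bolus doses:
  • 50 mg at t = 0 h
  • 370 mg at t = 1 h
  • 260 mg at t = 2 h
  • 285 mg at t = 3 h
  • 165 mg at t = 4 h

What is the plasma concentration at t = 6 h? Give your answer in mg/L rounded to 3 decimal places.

k = ln 2 / 2 = 0.34657 per h
Dose 1 (50 mg at t=0 h): 50·exp(−0.34657·6) = 6.250 mg/L
Dose 2 (370 mg at t=1 h): 370·exp(−0.34657·5) = 65.407 mg/L
Dose 3 (260 mg at t=2 h): 260·exp(−0.34657·4) = 65.000 mg/L
Dose 4 (285 mg at t=3 h): 285·exp(−0.34657·3) = 100.763 mg/L
Dose 5 (165 mg at t=4 h): 165·exp(−0.34657·2) = 82.500 mg/L
C(6) = 6.250 + 65.407 + 65.000 + 100.763 + 82.500 = 319.920 mg/L

319.920 mg/L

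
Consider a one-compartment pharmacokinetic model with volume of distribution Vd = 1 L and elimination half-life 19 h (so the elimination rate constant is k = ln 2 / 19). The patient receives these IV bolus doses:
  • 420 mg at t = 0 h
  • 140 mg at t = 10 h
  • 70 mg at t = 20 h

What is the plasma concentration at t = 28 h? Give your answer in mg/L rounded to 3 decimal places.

276.108 mg/L

k = ln 2 / 19 = 0.03648 per h
Dose 1 (420 mg at t=0 h): 420·exp(−0.03648·28) = 151.226 mg/L
Dose 2 (140 mg at t=10 h): 140·exp(−0.03648·18) = 72.601 mg/L
Dose 3 (70 mg at t=20 h): 70·exp(−0.03648·8) = 52.282 mg/L
C(28) = 151.226 + 72.601 + 52.282 = 276.108 mg/L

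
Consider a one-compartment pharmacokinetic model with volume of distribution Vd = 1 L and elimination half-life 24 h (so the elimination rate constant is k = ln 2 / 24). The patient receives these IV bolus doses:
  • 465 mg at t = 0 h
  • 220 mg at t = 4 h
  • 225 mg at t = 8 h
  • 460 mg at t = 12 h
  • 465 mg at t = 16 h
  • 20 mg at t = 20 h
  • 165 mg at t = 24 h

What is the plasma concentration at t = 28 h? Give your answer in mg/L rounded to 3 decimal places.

1224.870 mg/L

k = ln 2 / 24 = 0.02888 per h
Dose 1 (465 mg at t=0 h): 465·exp(−0.02888·28) = 207.134 mg/L
Dose 2 (220 mg at t=4 h): 220·exp(−0.02888·24) = 110.000 mg/L
Dose 3 (225 mg at t=8 h): 225·exp(−0.02888·20) = 126.277 mg/L
Dose 4 (460 mg at t=12 h): 460·exp(−0.02888·16) = 289.782 mg/L
Dose 5 (465 mg at t=16 h): 465·exp(−0.02888·12) = 328.805 mg/L
Dose 6 (20 mg at t=20 h): 20·exp(−0.02888·8) = 15.874 mg/L
Dose 7 (165 mg at t=24 h): 165·exp(−0.02888·4) = 146.998 mg/L
C(28) = 207.134 + 110.000 + 126.277 + 289.782 + 328.805 + 15.874 + 146.998 = 1224.870 mg/L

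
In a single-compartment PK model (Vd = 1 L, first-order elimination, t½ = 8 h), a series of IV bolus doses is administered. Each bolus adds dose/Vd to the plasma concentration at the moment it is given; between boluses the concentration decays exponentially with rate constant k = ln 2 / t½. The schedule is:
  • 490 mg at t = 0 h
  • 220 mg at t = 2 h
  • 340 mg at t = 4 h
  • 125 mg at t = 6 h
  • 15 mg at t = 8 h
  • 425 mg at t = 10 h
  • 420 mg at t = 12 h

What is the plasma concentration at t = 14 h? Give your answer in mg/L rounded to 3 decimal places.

1091.528 mg/L

k = ln 2 / 8 = 0.08664 per h
Dose 1 (490 mg at t=0 h): 490·exp(−0.08664·14) = 145.678 mg/L
Dose 2 (220 mg at t=2 h): 220·exp(−0.08664·12) = 77.782 mg/L
Dose 3 (340 mg at t=4 h): 340·exp(−0.08664·10) = 142.952 mg/L
Dose 4 (125 mg at t=6 h): 125·exp(−0.08664·8) = 62.500 mg/L
Dose 5 (15 mg at t=8 h): 15·exp(−0.08664·6) = 8.919 mg/L
Dose 6 (425 mg at t=10 h): 425·exp(−0.08664·4) = 300.520 mg/L
Dose 7 (420 mg at t=12 h): 420·exp(−0.08664·2) = 353.176 mg/L
C(14) = 145.678 + 77.782 + 142.952 + 62.500 + 8.919 + 300.520 + 353.176 = 1091.528 mg/L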